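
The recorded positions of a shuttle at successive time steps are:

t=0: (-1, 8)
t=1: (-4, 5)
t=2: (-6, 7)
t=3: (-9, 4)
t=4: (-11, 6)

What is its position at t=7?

(-19, 2)

Differencing gives (-3, -3), (-2, +2), (-3, -3), (-2, +2). This is the pattern (-3, -3), (-2, +2) repeated.
step 5: apply (-3, -3) → (-14, 3)
step 6: apply (-2, +2) → (-16, 5)
step 7: apply (-3, -3) → (-19, 2)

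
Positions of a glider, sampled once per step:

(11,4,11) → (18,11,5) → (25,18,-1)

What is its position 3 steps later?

(46,39,-19)

The position changes by (+7,+7,-6) every step.
step 3: (25,18,-1) + (+7,+7,-6) → (32,25,-7)
step 4: (32,25,-7) + (+7,+7,-6) → (39,32,-13)
step 5: (39,32,-13) + (+7,+7,-6) → (46,39,-19)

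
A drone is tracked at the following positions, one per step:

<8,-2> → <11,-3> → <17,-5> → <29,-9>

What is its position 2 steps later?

<101,-33>

The jumps are <+3,-1>, <+6,-2>, <+12,-4> — a geometric progression with ratio 2.
step 4: <29,-9> + <+24,-8> → <53,-17>
step 5: <53,-17> + <+48,-16> → <101,-33>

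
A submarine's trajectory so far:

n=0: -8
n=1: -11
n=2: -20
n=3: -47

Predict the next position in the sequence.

-128

Step-to-step displacements: -3, -9, -27; each is 3× the previous.
step 4: -47 − 81 → -128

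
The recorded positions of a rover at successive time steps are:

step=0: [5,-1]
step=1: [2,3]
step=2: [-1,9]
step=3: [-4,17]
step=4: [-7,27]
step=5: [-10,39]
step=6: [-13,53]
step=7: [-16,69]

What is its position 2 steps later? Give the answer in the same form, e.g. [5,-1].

First differences are [-3,+4], [-3,+6], [-3,+8], [-3,+10], [-3,+12], [-3,+14], [-3,+16]; their common second difference is [+0,+2] (constant acceleration).
step 8: [-16,69] + [-3,+18] → [-19,87]
step 9: [-19,87] + [-3,+20] → [-22,107]

[-22,107]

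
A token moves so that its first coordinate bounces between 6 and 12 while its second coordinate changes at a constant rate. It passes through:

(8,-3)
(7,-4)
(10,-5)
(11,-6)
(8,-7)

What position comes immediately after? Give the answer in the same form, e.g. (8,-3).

(7,-8)

The first coordinate travels 3 per step and bounces off the walls at 6 and 12.
  step 5: 8 → 7
The second coordinate changes by -1 each step: at step 5 it is -8.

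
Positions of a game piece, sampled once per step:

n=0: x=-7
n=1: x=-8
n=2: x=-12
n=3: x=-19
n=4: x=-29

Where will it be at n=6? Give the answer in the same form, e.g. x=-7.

Successive displacements: -1, -4, -7, -10 — each changes by -3.
step 5: -29 − 13 → x=-42
step 6: -42 − 16 → x=-58

x=-58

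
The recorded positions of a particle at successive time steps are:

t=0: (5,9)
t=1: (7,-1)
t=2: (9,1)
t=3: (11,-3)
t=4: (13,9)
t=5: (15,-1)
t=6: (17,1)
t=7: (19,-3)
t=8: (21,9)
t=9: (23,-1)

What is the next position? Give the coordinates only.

(25,1)

The first coordinate changes by +2 each step, so at step 10 it is 5 + 10·(2) = 25.
The second coordinate repeats the cycle [9, -1, 1, -3] with period 4; step 10 mod 4 = 2, giving 1.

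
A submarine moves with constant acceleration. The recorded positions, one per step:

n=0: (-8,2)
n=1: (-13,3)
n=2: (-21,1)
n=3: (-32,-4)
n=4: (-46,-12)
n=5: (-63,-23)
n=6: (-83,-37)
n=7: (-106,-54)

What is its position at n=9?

(-161,-97)

Taking differences between consecutive positions: (-5,+1), (-8,-2), (-11,-5), (-14,-8), (-17,-11), (-20,-14), (-23,-17). These grow by (-3,-3) each step.
step 8: (-106,-54) + (-26,-20) → (-132,-74)
step 9: (-132,-74) + (-29,-23) → (-161,-97)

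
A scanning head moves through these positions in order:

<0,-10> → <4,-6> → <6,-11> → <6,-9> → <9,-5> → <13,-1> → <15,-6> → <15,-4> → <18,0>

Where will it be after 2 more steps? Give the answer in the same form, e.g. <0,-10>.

<24,-1>

The moves between consecutive positions are <+4,+4>, <+2,-5>, <+0,+2>, <+3,+4>, <+4,+4>, <+2,-5>, <+0,+2>, <+3,+4>; they repeat the 4-cycle [<+4,+4>, <+2,-5>, <+0,+2>, <+3,+4>].
step 9: apply <+4,+4> → <22,4>
step 10: apply <+2,-5> → <24,-1>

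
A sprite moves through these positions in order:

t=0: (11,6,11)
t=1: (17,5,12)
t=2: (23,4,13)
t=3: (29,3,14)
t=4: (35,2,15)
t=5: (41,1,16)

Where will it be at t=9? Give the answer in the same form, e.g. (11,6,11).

(65,-3,20)

Constant displacement of (+6,-1,+1) per step.
step 6: (41,1,16) + (+6,-1,+1) → (47,0,17)
step 7: (47,0,17) + (+6,-1,+1) → (53,-1,18)
step 8: (53,-1,18) + (+6,-1,+1) → (59,-2,19)
step 9: (59,-2,19) + (+6,-1,+1) → (65,-3,20)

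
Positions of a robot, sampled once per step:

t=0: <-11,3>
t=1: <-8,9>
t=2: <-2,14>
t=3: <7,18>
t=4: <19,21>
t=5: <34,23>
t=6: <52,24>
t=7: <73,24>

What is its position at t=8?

<97,23>

Successive displacements: <+3,+6>, <+6,+5>, <+9,+4>, <+12,+3>, <+15,+2>, <+18,+1>, <+21,+0> — each changes by <+3,-1>.
step 8: <73,24> + <+24,-1> → <97,23>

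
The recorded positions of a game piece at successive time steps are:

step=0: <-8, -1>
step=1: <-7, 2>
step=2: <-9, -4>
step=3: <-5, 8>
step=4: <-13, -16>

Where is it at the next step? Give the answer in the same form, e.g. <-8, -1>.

<3, 32>

The jumps are <+1, +3>, <-2, -6>, <+4, +12>, <-8, -24> — a geometric progression with ratio -2.
step 5: <-13, -16> + <+16, +48> → <3, 32>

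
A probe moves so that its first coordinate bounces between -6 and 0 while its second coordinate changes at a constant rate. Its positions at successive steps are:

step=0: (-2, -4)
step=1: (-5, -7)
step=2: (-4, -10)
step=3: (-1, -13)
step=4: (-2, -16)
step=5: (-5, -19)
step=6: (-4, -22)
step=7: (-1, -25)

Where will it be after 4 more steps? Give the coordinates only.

The first coordinate reflects between -6 and 0, moving 3 per step.
  step 8: -1 → -2
  step 9: -2 → -5
  step 10: -5 → -4
  step 11: -4 → -1
The second coordinate changes by -3 each step: at step 11 it is -37.

(-1, -37)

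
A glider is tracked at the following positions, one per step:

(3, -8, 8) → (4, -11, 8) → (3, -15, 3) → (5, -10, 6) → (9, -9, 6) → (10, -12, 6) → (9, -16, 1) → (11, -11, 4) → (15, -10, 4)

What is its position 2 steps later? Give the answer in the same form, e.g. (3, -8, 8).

(15, -17, -1)

Differencing gives (+1, -3, +0), (-1, -4, -5), (+2, +5, +3), (+4, +1, +0), (+1, -3, +0), (-1, -4, -5), (+2, +5, +3), (+4, +1, +0). This is the pattern (+1, -3, +0), (-1, -4, -5), (+2, +5, +3), (+4, +1, +0) repeated.
step 9: apply (+1, -3, +0) → (16, -13, 4)
step 10: apply (-1, -4, -5) → (15, -17, -1)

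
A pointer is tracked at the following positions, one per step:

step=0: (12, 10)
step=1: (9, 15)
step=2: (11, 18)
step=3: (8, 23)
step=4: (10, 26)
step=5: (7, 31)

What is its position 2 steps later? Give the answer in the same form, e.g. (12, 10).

Step-to-step displacements: (-3, +5), (+2, +3), (-3, +5), (+2, +3), (-3, +5) — a repeating cycle of length 2.
step 6: apply (+2, +3) → (9, 34)
step 7: apply (-3, +5) → (6, 39)

(6, 39)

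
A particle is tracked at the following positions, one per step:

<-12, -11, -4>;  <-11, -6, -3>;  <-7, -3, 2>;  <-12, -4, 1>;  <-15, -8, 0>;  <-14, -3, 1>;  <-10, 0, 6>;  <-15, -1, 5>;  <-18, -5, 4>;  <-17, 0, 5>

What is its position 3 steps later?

Differencing gives <+1, +5, +1>, <+4, +3, +5>, <-5, -1, -1>, <-3, -4, -1>, <+1, +5, +1>, <+4, +3, +5>, <-5, -1, -1>, <-3, -4, -1>, <+1, +5, +1>. This is the pattern <+1, +5, +1>, <+4, +3, +5>, <-5, -1, -1>, <-3, -4, -1> repeated.
step 10: apply <+4, +3, +5> → <-13, 3, 10>
step 11: apply <-5, -1, -1> → <-18, 2, 9>
step 12: apply <-3, -4, -1> → <-21, -2, 8>

<-21, -2, 8>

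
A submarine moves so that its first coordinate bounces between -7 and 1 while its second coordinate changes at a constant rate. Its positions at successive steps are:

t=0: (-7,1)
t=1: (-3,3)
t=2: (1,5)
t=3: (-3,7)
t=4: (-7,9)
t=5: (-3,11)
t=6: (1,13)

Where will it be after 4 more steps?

The first coordinate reflects between -7 and 1, moving 4 per step.
  step 7: 1 → -3
  step 8: -3 → -7
  step 9: -7 → -3
  step 10: -3 → 1
The second coordinate changes by +2 each step: at step 10 it is 21.

(1,21)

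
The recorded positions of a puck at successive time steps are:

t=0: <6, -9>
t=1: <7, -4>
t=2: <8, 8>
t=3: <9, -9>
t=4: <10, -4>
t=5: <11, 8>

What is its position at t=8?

<14, 8>

First: linear, +1 per step → 14 at step 8.
Second: cycles through -9, -4, 8 every 3 steps. Step 8 lands at position 2 of the cycle → 8.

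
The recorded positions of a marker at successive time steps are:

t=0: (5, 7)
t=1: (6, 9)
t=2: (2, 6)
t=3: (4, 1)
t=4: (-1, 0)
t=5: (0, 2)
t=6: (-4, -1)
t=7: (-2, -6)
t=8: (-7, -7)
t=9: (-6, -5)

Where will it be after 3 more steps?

(-13, -14)

Differencing gives (+1, +2), (-4, -3), (+2, -5), (-5, -1), (+1, +2), (-4, -3), (+2, -5), (-5, -1), (+1, +2). This is the pattern (+1, +2), (-4, -3), (+2, -5), (-5, -1) repeated.
step 10: apply (-4, -3) → (-10, -8)
step 11: apply (+2, -5) → (-8, -13)
step 12: apply (-5, -1) → (-13, -14)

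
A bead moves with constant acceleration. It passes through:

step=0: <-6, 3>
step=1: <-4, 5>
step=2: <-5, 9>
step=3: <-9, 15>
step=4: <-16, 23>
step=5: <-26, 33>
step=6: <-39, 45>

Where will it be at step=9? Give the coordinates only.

<-96, 93>

First differences are <+2, +2>, <-1, +4>, <-4, +6>, <-7, +8>, <-10, +10>, <-13, +12>; their common second difference is <-3, +2> (constant acceleration).
step 7: <-39, 45> + <-16, +14> → <-55, 59>
step 8: <-55, 59> + <-19, +16> → <-74, 75>
step 9: <-74, 75> + <-22, +18> → <-96, 93>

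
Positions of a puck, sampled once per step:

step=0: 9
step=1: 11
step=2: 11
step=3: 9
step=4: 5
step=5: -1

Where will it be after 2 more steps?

-19

First differences are +2, +0, -2, -4, -6; their common second difference is -2 (constant acceleration).
step 6: -1 − 8 → -9
step 7: -9 − 10 → -19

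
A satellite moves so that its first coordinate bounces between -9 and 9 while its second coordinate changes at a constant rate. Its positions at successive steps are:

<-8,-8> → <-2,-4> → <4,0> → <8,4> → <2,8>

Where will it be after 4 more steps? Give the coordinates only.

<4,24>

The first coordinate reflects between -9 and 9, moving 6 per step.
  step 5: 2 → -4
  step 6: -4 → -8
  step 7: -8 → -2
  step 8: -2 → 4
The second coordinate changes by +4 each step: at step 8 it is 24.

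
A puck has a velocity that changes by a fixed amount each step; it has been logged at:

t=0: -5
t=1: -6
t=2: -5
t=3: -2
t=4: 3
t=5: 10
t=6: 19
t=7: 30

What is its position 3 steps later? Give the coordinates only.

Successive displacements: -1, +1, +3, +5, +7, +9, +11 — each changes by +2.
step 8: 30 + 13 → 43
step 9: 43 + 15 → 58
step 10: 58 + 17 → 75

75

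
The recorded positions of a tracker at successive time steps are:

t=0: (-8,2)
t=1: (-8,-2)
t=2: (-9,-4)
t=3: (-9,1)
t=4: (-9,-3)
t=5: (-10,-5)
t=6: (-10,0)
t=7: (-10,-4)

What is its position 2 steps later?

Step-to-step displacements: (+0,-4), (-1,-2), (+0,+5), (+0,-4), (-1,-2), (+0,+5), (+0,-4) — a repeating cycle of length 3.
step 8: apply (-1,-2) → (-11,-6)
step 9: apply (+0,+5) → (-11,-1)

(-11,-1)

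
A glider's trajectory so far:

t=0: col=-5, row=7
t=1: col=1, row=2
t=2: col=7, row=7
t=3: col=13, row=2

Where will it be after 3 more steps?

col=31, row=7

Col: linear, +6 per step → 31 at step 6.
Row: cycles through 7, 2 every 2 steps. Step 6 lands at position 0 of the cycle → 7.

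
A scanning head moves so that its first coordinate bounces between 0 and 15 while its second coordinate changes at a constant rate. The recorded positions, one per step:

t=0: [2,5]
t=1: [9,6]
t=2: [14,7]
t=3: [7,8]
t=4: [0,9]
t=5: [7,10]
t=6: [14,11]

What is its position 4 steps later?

The first coordinate reflects between 0 and 15, moving 7 per step.
  step 7: 14 → 9
  step 8: 9 → 2
  step 9: 2 → 5
  step 10: 5 → 12
The second coordinate changes by +1 each step: at step 10 it is 15.

[12,15]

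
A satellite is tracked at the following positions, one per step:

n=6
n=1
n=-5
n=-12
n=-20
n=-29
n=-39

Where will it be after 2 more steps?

n=-62

Taking differences between consecutive positions: -5, -6, -7, -8, -9, -10. These grow by -1 each step.
step 7: -39 − 11 → n=-50
step 8: -50 − 12 → n=-62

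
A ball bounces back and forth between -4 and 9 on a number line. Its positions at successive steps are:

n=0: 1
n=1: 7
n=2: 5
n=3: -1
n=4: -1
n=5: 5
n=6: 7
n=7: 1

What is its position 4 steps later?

The value reflects between -4 and 9, moving 6 per step.
  step 8: 1 → -3
  step 9: -3 → 3
  step 10: 3 → 9
  step 11: 9 → 3

3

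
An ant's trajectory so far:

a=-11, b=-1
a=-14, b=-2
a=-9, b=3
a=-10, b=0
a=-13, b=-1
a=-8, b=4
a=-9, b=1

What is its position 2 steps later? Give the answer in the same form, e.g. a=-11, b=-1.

a=-7, b=5

Differencing gives (-3, -1), (+5, +5), (-1, -3), (-3, -1), (+5, +5), (-1, -3). This is the pattern (-3, -1), (+5, +5), (-1, -3) repeated.
step 7: apply (-3, -1) → a=-12, b=0
step 8: apply (+5, +5) → a=-7, b=5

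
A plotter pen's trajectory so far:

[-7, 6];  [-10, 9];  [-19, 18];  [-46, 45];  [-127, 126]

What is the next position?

Consecutive displacements [-3, +3], [-9, +9], [-27, +27], [-81, +81] scale by a factor of 3 each step.
step 5: [-127, 126] + [-243, +243] → [-370, 369]

[-370, 369]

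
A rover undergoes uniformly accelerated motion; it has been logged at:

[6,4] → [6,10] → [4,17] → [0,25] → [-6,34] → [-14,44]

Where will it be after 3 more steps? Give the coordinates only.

Successive displacements: [+0,+6], [-2,+7], [-4,+8], [-6,+9], [-8,+10] — each changes by [-2,+1].
step 6: [-14,44] + [-10,+11] → [-24,55]
step 7: [-24,55] + [-12,+12] → [-36,67]
step 8: [-36,67] + [-14,+13] → [-50,80]

[-50,80]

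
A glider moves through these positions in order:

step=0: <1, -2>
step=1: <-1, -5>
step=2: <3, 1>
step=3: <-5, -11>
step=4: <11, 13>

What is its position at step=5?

<-21, -35>

Step-to-step displacements: <-2, -3>, <+4, +6>, <-8, -12>, <+16, +24>; each is -2× the previous.
step 5: <11, 13> + <-32, -48> → <-21, -35>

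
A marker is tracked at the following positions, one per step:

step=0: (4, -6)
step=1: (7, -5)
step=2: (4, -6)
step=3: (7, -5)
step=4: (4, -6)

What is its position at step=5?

(7, -5)

Step-to-step displacements: (+3, +1), (-3, -1), (+3, +1), (-3, -1); each is -1× the previous.
step 5: (4, -6) + (+3, +1) → (7, -5)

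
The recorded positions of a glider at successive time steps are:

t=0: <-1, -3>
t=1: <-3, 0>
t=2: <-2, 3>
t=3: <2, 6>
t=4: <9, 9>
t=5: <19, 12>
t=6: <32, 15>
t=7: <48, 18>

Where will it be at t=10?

<114, 27>

Taking differences between consecutive positions: <-2, +3>, <+1, +3>, <+4, +3>, <+7, +3>, <+10, +3>, <+13, +3>, <+16, +3>. These grow by <+3, +0> each step.
step 8: <48, 18> + <+19, +3> → <67, 21>
step 9: <67, 21> + <+22, +3> → <89, 24>
step 10: <89, 24> + <+25, +3> → <114, 27>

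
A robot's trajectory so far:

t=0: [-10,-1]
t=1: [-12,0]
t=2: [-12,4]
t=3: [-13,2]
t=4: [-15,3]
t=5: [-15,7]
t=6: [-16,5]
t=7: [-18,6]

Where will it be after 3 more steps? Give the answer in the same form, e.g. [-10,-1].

[-21,9]

Differencing gives [-2,+1], [+0,+4], [-1,-2], [-2,+1], [+0,+4], [-1,-2], [-2,+1]. This is the pattern [-2,+1], [+0,+4], [-1,-2] repeated.
step 8: apply [+0,+4] → [-18,10]
step 9: apply [-1,-2] → [-19,8]
step 10: apply [-2,+1] → [-21,9]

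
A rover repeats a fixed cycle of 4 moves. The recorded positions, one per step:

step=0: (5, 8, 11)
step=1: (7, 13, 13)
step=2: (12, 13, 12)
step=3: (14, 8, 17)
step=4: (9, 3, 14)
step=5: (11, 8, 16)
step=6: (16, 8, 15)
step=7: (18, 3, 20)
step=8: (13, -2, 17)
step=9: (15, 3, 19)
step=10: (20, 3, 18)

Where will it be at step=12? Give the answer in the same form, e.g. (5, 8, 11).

The moves between consecutive positions are (+2, +5, +2), (+5, +0, -1), (+2, -5, +5), (-5, -5, -3), (+2, +5, +2), (+5, +0, -1), (+2, -5, +5), (-5, -5, -3), (+2, +5, +2), (+5, +0, -1); they repeat the 4-cycle [(+2, +5, +2), (+5, +0, -1), (+2, -5, +5), (-5, -5, -3)].
step 11: apply (+2, -5, +5) → (22, -2, 23)
step 12: apply (-5, -5, -3) → (17, -7, 20)

(17, -7, 20)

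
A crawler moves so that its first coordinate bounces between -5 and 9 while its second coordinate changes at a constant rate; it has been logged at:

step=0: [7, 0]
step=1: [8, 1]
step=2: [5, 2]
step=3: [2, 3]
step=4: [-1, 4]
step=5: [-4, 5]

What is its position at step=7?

The first coordinate travels 3 per step and bounces off the walls at -5 and 9.
  step 6: -4 → -3
  step 7: -3 → 0
The second coordinate changes by +1 each step: at step 7 it is 7.

[0, 7]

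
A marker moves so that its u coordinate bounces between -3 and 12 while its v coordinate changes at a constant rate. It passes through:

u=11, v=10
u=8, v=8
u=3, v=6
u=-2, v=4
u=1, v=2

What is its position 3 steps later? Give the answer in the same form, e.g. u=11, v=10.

u=8, v=-4

The u coordinate reflects between -3 and 12, moving 5 per step.
  step 5: 1 → 6
  step 6: 6 → 11
  step 7: 11 → 8
The v coordinate changes by -2 each step: at step 7 it is -4.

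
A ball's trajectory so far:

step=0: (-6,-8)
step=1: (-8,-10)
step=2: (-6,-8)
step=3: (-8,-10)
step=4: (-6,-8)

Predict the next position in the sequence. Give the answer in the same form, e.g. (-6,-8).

(-8,-10)

The jumps are (-2,-2), (+2,+2), (-2,-2), (+2,+2) — a geometric progression with ratio -1.
step 5: (-6,-8) + (-2,-2) → (-8,-10)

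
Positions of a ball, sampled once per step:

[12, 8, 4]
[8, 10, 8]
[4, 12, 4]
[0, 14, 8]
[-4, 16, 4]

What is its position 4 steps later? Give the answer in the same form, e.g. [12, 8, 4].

The first coordinate changes by -4 each step, so at step 8 it is 12 + 8·(-4) = -20.
The second coordinate changes by +2 each step, so at step 8 it is 8 + 8·(2) = 24.
The third coordinate repeats the cycle [4, 8] with period 2; step 8 mod 2 = 0, giving 4.

[-20, 24, 4]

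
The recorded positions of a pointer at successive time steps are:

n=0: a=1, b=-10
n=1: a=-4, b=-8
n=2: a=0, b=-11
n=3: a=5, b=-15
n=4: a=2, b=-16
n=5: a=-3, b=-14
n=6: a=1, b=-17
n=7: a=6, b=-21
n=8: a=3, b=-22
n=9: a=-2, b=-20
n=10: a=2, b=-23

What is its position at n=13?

a=-1, b=-26

Differencing gives (-5, +2), (+4, -3), (+5, -4), (-3, -1), (-5, +2), (+4, -3), (+5, -4), (-3, -1), (-5, +2), (+4, -3). This is the pattern (-5, +2), (+4, -3), (+5, -4), (-3, -1) repeated.
step 11: apply (+5, -4) → a=7, b=-27
step 12: apply (-3, -1) → a=4, b=-28
step 13: apply (-5, +2) → a=-1, b=-26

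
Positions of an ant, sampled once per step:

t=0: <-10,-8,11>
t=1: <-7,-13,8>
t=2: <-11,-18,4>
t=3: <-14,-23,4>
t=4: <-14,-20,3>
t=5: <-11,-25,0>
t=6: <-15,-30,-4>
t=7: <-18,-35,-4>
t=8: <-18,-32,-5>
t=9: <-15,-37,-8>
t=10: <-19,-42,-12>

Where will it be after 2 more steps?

Step-to-step displacements: <+3,-5,-3>, <-4,-5,-4>, <-3,-5,+0>, <+0,+3,-1>, <+3,-5,-3>, <-4,-5,-4>, <-3,-5,+0>, <+0,+3,-1>, <+3,-5,-3>, <-4,-5,-4> — a repeating cycle of length 4.
step 11: apply <-3,-5,+0> → <-22,-47,-12>
step 12: apply <+0,+3,-1> → <-22,-44,-13>

<-22,-44,-13>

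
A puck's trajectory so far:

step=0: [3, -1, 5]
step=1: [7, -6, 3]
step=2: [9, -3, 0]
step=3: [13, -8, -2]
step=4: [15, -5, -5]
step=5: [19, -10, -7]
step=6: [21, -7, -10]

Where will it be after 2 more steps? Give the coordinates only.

Differencing gives [+4, -5, -2], [+2, +3, -3], [+4, -5, -2], [+2, +3, -3], [+4, -5, -2], [+2, +3, -3]. This is the pattern [+4, -5, -2], [+2, +3, -3] repeated.
step 7: apply [+4, -5, -2] → [25, -12, -12]
step 8: apply [+2, +3, -3] → [27, -9, -15]

[27, -9, -15]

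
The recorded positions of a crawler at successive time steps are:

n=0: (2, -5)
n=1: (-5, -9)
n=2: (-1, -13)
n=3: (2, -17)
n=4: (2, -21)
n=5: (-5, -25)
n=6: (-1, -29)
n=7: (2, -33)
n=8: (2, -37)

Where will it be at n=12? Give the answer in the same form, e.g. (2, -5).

The first coordinate repeats the cycle [2, -5, -1, 2] with period 4; step 12 mod 4 = 0, giving 2.
The second coordinate changes by -4 each step, so at step 12 it is -5 + 12·(-4) = -53.

(2, -53)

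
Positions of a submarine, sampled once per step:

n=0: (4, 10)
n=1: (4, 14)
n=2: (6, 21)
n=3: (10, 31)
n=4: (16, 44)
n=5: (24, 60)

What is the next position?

First differences are (+0, +4), (+2, +7), (+4, +10), (+6, +13), (+8, +16); their common second difference is (+2, +3) (constant acceleration).
step 6: (24, 60) + (+10, +19) → (34, 79)

(34, 79)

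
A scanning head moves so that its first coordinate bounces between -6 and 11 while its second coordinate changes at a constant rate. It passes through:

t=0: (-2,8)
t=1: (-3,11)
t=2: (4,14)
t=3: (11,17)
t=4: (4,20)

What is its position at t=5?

(-3,23)

The first coordinate reflects between -6 and 11, moving 7 per step.
  step 5: 4 → -3
The second coordinate changes by +3 each step: at step 5 it is 23.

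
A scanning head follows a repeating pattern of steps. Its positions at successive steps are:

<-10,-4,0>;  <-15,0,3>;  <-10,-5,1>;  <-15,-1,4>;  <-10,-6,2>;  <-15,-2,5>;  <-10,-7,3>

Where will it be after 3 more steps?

<-15,-4,7>

Step-to-step displacements: <-5,+4,+3>, <+5,-5,-2>, <-5,+4,+3>, <+5,-5,-2>, <-5,+4,+3>, <+5,-5,-2> — a repeating cycle of length 2.
step 7: apply <-5,+4,+3> → <-15,-3,6>
step 8: apply <+5,-5,-2> → <-10,-8,4>
step 9: apply <-5,+4,+3> → <-15,-4,7>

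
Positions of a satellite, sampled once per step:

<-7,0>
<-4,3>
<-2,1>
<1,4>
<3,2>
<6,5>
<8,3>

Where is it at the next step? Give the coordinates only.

The moves between consecutive positions are <+3,+3>, <+2,-2>, <+3,+3>, <+2,-2>, <+3,+3>, <+2,-2>; they repeat the 2-cycle [<+3,+3>, <+2,-2>].
step 7: apply <+3,+3> → <11,6>

<11,6>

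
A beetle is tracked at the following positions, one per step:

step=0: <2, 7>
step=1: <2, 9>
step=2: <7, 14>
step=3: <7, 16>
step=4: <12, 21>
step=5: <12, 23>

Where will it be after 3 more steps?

<22, 35>

The moves between consecutive positions are <+0, +2>, <+5, +5>, <+0, +2>, <+5, +5>, <+0, +2>; they repeat the 2-cycle [<+0, +2>, <+5, +5>].
step 6: apply <+5, +5> → <17, 28>
step 7: apply <+0, +2> → <17, 30>
step 8: apply <+5, +5> → <22, 35>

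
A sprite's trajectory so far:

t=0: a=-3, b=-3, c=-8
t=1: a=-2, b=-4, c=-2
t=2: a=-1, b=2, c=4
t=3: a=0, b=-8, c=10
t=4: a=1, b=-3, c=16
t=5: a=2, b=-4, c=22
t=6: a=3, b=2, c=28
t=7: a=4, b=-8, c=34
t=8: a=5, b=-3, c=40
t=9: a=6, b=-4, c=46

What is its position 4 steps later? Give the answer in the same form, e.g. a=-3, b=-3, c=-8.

The a coordinate changes by +1 each step, so at step 13 it is -3 + 13·(1) = 10.
The b coordinate repeats the cycle [-3, -4, 2, -8] with period 4; step 13 mod 4 = 1, giving -4.
The c coordinate changes by +6 each step, so at step 13 it is -8 + 13·(6) = 70.

a=10, b=-4, c=70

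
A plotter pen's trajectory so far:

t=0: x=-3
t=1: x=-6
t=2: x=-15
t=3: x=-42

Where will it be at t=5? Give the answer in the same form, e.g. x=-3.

x=-366

Consecutive displacements -3, -9, -27 scale by a factor of 3 each step.
step 4: -42 − 81 → x=-123
step 5: -123 − 243 → x=-366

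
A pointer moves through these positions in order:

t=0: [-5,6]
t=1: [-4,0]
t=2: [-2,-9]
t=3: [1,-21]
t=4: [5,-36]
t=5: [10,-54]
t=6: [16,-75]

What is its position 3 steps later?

Successive displacements: [+1,-6], [+2,-9], [+3,-12], [+4,-15], [+5,-18], [+6,-21] — each changes by [+1,-3].
step 7: [16,-75] + [+7,-24] → [23,-99]
step 8: [23,-99] + [+8,-27] → [31,-126]
step 9: [31,-126] + [+9,-30] → [40,-156]

[40,-156]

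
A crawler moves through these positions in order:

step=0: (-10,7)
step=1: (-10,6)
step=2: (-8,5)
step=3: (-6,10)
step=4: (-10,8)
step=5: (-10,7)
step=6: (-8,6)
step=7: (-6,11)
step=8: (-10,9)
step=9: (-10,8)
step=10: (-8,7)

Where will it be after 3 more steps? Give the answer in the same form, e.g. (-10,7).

(-10,9)

The moves between consecutive positions are (+0,-1), (+2,-1), (+2,+5), (-4,-2), (+0,-1), (+2,-1), (+2,+5), (-4,-2), (+0,-1), (+2,-1); they repeat the 4-cycle [(+0,-1), (+2,-1), (+2,+5), (-4,-2)].
step 11: apply (+2,+5) → (-6,12)
step 12: apply (-4,-2) → (-10,10)
step 13: apply (+0,-1) → (-10,9)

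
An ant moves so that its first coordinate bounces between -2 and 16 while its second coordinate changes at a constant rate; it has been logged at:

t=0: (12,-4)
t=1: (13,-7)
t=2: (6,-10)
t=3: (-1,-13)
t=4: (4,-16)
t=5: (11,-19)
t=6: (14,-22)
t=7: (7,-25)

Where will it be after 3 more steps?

The first coordinate reflects between -2 and 16, moving 7 per step.
  step 8: 7 → 0
  step 9: 0 → 3
  step 10: 3 → 10
The second coordinate changes by -3 each step: at step 10 it is -34.

(10,-34)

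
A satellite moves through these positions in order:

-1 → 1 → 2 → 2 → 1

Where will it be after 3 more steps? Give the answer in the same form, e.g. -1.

-8

Successive displacements: +2, +1, +0, -1 — each changes by -1.
step 5: 1 − 2 → -1
step 6: -1 − 3 → -4
step 7: -4 − 4 → -8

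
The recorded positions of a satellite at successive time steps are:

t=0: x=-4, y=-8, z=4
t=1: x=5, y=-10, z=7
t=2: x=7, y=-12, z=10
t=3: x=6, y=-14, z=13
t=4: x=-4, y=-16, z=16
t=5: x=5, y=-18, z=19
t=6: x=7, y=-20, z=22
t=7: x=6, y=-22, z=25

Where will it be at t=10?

The x coordinate repeats the cycle [-4, 5, 7, 6] with period 4; step 10 mod 4 = 2, giving 7.
The y coordinate changes by -2 each step, so at step 10 it is -8 + 10·(-2) = -28.
The z coordinate changes by +3 each step, so at step 10 it is 4 + 10·(3) = 34.

x=7, y=-28, z=34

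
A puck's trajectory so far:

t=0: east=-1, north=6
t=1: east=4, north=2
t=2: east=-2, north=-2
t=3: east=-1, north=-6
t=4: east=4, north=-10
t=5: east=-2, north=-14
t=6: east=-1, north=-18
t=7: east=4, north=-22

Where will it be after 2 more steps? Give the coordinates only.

The east coordinate repeats the cycle [-1, 4, -2] with period 3; step 9 mod 3 = 0, giving -1.
The north coordinate changes by -4 each step, so at step 9 it is 6 + 9·(-4) = -30.

east=-1, north=-30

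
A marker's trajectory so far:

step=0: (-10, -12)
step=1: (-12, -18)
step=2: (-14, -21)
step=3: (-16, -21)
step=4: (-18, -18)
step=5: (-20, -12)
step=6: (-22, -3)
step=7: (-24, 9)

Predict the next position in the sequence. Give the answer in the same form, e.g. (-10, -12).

(-26, 24)

First differences are (-2, -6), (-2, -3), (-2, +0), (-2, +3), (-2, +6), (-2, +9), (-2, +12); their common second difference is (+0, +3) (constant acceleration).
step 8: (-24, 9) + (-2, +15) → (-26, 24)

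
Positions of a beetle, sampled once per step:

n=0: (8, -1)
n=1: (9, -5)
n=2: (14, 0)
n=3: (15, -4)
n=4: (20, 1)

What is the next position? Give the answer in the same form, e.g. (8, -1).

(21, -3)

Step-to-step displacements: (+1, -4), (+5, +5), (+1, -4), (+5, +5) — a repeating cycle of length 2.
step 5: apply (+1, -4) → (21, -3)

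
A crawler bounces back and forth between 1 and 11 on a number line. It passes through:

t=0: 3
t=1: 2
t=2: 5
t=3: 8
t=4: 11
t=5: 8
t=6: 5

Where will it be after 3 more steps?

The value travels 3 per step and bounces off the walls at 1 and 11.
  step 7: 5 → 2
  step 8: 2 → 3
  step 9: 3 → 6

6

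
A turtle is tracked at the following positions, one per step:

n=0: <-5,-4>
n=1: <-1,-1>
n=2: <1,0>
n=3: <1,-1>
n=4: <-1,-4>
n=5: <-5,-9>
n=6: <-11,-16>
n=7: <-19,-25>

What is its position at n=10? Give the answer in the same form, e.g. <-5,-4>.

<-55,-64>

First differences are <+4,+3>, <+2,+1>, <+0,-1>, <-2,-3>, <-4,-5>, <-6,-7>, <-8,-9>; their common second difference is <-2,-2> (constant acceleration).
step 8: <-19,-25> + <-10,-11> → <-29,-36>
step 9: <-29,-36> + <-12,-13> → <-41,-49>
step 10: <-41,-49> + <-14,-15> → <-55,-64>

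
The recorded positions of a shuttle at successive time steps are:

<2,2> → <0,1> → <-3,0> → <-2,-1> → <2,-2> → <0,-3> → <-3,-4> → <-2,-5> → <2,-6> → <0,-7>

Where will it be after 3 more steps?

The first coordinate repeats the cycle [2, 0, -3, -2] with period 4; step 12 mod 4 = 0, giving 2.
The second coordinate changes by -1 each step, so at step 12 it is 2 + 12·(-1) = -10.

<2,-10>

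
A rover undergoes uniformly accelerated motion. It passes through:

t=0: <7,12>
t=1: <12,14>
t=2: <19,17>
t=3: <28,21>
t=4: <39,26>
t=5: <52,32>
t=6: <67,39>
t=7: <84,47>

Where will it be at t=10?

<147,77>

First differences are <+5,+2>, <+7,+3>, <+9,+4>, <+11,+5>, <+13,+6>, <+15,+7>, <+17,+8>; their common second difference is <+2,+1> (constant acceleration).
step 8: <84,47> + <+19,+9> → <103,56>
step 9: <103,56> + <+21,+10> → <124,66>
step 10: <124,66> + <+23,+11> → <147,77>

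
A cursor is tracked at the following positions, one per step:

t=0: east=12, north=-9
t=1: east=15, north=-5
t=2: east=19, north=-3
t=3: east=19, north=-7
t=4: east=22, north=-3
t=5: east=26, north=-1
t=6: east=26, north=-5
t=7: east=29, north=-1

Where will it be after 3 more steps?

east=36, north=1

Differencing gives (+3, +4), (+4, +2), (+0, -4), (+3, +4), (+4, +2), (+0, -4), (+3, +4). This is the pattern (+3, +4), (+4, +2), (+0, -4) repeated.
step 8: apply (+4, +2) → east=33, north=1
step 9: apply (+0, -4) → east=33, north=-3
step 10: apply (+3, +4) → east=36, north=1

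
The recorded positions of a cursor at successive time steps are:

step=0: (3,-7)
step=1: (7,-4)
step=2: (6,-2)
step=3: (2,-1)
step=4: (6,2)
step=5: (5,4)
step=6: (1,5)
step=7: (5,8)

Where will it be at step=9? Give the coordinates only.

Differencing gives (+4,+3), (-1,+2), (-4,+1), (+4,+3), (-1,+2), (-4,+1), (+4,+3). This is the pattern (+4,+3), (-1,+2), (-4,+1) repeated.
step 8: apply (-1,+2) → (4,10)
step 9: apply (-4,+1) → (0,11)

(0,11)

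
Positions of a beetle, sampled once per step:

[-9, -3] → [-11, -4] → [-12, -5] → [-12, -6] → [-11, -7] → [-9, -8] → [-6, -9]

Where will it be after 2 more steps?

[3, -11]

Taking differences between consecutive positions: [-2, -1], [-1, -1], [+0, -1], [+1, -1], [+2, -1], [+3, -1]. These grow by [+1, +0] each step.
step 7: [-6, -9] + [+4, -1] → [-2, -10]
step 8: [-2, -10] + [+5, -1] → [3, -11]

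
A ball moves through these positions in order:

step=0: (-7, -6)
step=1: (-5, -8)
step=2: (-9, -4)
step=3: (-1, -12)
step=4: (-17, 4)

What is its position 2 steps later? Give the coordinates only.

(-49, 36)

Consecutive displacements (+2, -2), (-4, +4), (+8, -8), (-16, +16) scale by a factor of -2 each step.
step 5: (-17, 4) + (+32, -32) → (15, -28)
step 6: (15, -28) + (-64, +64) → (-49, 36)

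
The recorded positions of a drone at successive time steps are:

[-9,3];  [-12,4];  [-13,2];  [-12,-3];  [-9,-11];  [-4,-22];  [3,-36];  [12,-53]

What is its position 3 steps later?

Taking differences between consecutive positions: [-3,+1], [-1,-2], [+1,-5], [+3,-8], [+5,-11], [+7,-14], [+9,-17]. These grow by [+2,-3] each step.
step 8: [12,-53] + [+11,-20] → [23,-73]
step 9: [23,-73] + [+13,-23] → [36,-96]
step 10: [36,-96] + [+15,-26] → [51,-122]

[51,-122]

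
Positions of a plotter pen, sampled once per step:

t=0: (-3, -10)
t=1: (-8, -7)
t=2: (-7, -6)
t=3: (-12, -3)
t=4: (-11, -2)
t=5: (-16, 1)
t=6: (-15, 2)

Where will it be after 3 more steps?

Step-to-step displacements: (-5, +3), (+1, +1), (-5, +3), (+1, +1), (-5, +3), (+1, +1) — a repeating cycle of length 2.
step 7: apply (-5, +3) → (-20, 5)
step 8: apply (+1, +1) → (-19, 6)
step 9: apply (-5, +3) → (-24, 9)

(-24, 9)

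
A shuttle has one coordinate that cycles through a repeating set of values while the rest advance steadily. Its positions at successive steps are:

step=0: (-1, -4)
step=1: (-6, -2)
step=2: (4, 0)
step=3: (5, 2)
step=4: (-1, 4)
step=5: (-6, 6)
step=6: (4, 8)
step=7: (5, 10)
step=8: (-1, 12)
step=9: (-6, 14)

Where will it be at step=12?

The first coordinate repeats the cycle [-1, -6, 4, 5] with period 4; step 12 mod 4 = 0, giving -1.
The second coordinate changes by +2 each step, so at step 12 it is -4 + 12·(2) = 20.

(-1, 20)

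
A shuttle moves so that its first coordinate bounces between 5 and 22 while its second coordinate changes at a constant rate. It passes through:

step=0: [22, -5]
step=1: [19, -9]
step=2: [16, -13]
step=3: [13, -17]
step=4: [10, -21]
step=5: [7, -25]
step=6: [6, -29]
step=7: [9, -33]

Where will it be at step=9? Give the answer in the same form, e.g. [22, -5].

[15, -41]

The first coordinate reflects between 5 and 22, moving 3 per step.
  step 8: 9 → 12
  step 9: 12 → 15
The second coordinate changes by -4 each step: at step 9 it is -41.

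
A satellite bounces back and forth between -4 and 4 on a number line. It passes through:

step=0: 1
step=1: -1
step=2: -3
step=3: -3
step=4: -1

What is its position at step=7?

The value reflects between -4 and 4, moving 2 per step.
  step 5: -1 → 1
  step 6: 1 → 3
  step 7: 3 → 3

3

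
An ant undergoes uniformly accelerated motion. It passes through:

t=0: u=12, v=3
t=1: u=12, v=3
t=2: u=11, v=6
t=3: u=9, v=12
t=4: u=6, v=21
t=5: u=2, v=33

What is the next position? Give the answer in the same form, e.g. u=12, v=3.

Successive displacements: (+0,+0), (-1,+3), (-2,+6), (-3,+9), (-4,+12) — each changes by (-1,+3).
step 6: u=2, v=33 + (-5,+15) → u=-3, v=48

u=-3, v=48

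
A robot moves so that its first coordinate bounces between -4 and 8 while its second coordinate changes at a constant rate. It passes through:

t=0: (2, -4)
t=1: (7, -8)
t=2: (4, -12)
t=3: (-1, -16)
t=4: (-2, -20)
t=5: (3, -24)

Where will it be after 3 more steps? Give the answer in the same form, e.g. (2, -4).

The first coordinate travels 5 per step and bounces off the walls at -4 and 8.
  step 6: 3 → 8
  step 7: 8 → 3
  step 8: 3 → -2
The second coordinate changes by -4 each step: at step 8 it is -36.

(-2, -36)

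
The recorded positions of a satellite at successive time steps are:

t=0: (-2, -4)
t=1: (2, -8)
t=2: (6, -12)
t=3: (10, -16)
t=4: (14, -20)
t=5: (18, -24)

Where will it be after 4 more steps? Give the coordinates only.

(34, -40)

The position changes by (+4, -4) every step.
step 6: (18, -24) + (+4, -4) → (22, -28)
step 7: (22, -28) + (+4, -4) → (26, -32)
step 8: (26, -32) + (+4, -4) → (30, -36)
step 9: (30, -36) + (+4, -4) → (34, -40)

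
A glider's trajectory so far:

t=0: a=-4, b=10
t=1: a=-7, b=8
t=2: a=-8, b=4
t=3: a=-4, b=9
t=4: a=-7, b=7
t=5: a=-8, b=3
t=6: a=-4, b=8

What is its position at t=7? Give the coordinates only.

The moves between consecutive positions are (-3, -2), (-1, -4), (+4, +5), (-3, -2), (-1, -4), (+4, +5); they repeat the 3-cycle [(-3, -2), (-1, -4), (+4, +5)].
step 7: apply (-3, -2) → a=-7, b=6

a=-7, b=6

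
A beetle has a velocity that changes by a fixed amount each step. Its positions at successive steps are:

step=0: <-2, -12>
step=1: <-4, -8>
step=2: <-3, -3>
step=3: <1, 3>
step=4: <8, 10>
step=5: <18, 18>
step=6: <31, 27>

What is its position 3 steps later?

Taking differences between consecutive positions: <-2, +4>, <+1, +5>, <+4, +6>, <+7, +7>, <+10, +8>, <+13, +9>. These grow by <+3, +1> each step.
step 7: <31, 27> + <+16, +10> → <47, 37>
step 8: <47, 37> + <+19, +11> → <66, 48>
step 9: <66, 48> + <+22, +12> → <88, 60>

<88, 60>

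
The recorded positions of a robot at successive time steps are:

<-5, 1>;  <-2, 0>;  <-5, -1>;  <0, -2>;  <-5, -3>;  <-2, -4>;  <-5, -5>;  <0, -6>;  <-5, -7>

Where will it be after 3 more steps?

<0, -10>

The first coordinate repeats the cycle [-5, -2, -5, 0] with period 4; step 11 mod 4 = 3, giving 0.
The second coordinate changes by -1 each step, so at step 11 it is 1 + 11·(-1) = -10.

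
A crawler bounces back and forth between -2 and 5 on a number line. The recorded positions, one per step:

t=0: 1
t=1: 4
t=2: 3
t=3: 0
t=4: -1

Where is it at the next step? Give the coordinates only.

The value travels 3 per step and bounces off the walls at -2 and 5.
  step 5: -1 → 2

2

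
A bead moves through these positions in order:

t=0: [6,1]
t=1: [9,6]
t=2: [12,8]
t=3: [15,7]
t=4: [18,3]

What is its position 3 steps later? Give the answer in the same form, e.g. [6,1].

First differences are [+3,+5], [+3,+2], [+3,-1], [+3,-4]; their common second difference is [+0,-3] (constant acceleration).
step 5: [18,3] + [+3,-7] → [21,-4]
step 6: [21,-4] + [+3,-10] → [24,-14]
step 7: [24,-14] + [+3,-13] → [27,-27]

[27,-27]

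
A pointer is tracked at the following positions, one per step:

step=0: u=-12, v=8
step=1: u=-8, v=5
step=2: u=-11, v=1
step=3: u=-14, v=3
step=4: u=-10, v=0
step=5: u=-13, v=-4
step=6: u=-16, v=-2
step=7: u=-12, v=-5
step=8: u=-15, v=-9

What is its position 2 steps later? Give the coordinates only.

The moves between consecutive positions are (+4, -3), (-3, -4), (-3, +2), (+4, -3), (-3, -4), (-3, +2), (+4, -3), (-3, -4); they repeat the 3-cycle [(+4, -3), (-3, -4), (-3, +2)].
step 9: apply (-3, +2) → u=-18, v=-7
step 10: apply (+4, -3) → u=-14, v=-10

u=-14, v=-10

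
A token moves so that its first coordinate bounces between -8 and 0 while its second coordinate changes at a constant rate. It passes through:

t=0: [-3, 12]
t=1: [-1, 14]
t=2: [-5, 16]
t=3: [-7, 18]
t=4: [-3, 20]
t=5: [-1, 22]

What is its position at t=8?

[-3, 28]

The first coordinate reflects between -8 and 0, moving 4 per step.
  step 6: -1 → -5
  step 7: -5 → -7
  step 8: -7 → -3
The second coordinate changes by +2 each step: at step 8 it is 28.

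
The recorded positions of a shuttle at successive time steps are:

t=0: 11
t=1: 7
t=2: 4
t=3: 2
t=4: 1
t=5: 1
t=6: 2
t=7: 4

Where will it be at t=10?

First differences are -4, -3, -2, -1, +0, +1, +2; their common second difference is +1 (constant acceleration).
step 8: 4 + 3 → 7
step 9: 7 + 4 → 11
step 10: 11 + 5 → 16

16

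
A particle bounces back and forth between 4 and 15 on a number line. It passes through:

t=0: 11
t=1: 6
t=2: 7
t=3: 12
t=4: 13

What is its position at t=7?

10

The value travels 5 per step and bounces off the walls at 4 and 15.
  step 5: 13 → 8
  step 6: 8 → 5
  step 7: 5 → 10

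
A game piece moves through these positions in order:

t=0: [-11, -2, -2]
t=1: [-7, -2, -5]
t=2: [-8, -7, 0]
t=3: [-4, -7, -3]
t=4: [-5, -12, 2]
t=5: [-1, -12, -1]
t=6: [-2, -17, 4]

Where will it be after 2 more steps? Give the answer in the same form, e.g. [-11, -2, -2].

[1, -22, 6]

Step-to-step displacements: [+4, +0, -3], [-1, -5, +5], [+4, +0, -3], [-1, -5, +5], [+4, +0, -3], [-1, -5, +5] — a repeating cycle of length 2.
step 7: apply [+4, +0, -3] → [2, -17, 1]
step 8: apply [-1, -5, +5] → [1, -22, 6]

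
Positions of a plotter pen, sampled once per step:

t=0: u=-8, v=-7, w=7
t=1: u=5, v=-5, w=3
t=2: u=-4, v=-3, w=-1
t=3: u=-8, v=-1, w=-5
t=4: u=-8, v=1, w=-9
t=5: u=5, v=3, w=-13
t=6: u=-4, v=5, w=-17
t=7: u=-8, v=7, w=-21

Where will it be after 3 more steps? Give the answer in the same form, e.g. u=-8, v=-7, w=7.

The u coordinate repeats the cycle [-8, 5, -4, -8] with period 4; step 10 mod 4 = 2, giving -4.
The v coordinate changes by +2 each step, so at step 10 it is -7 + 10·(2) = 13.
The w coordinate changes by -4 each step, so at step 10 it is 7 + 10·(-4) = -33.

u=-4, v=13, w=-33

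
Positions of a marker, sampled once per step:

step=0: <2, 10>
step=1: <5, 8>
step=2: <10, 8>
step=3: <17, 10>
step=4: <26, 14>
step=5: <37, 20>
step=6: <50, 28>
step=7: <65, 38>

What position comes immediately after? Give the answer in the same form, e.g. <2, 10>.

First differences are <+3, -2>, <+5, +0>, <+7, +2>, <+9, +4>, <+11, +6>, <+13, +8>, <+15, +10>; their common second difference is <+2, +2> (constant acceleration).
step 8: <65, 38> + <+17, +12> → <82, 50>

<82, 50>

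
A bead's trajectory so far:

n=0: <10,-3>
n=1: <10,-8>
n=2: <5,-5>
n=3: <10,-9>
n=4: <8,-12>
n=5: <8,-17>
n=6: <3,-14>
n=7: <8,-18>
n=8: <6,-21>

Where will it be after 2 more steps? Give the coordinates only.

<1,-23>

Step-to-step displacements: <+0,-5>, <-5,+3>, <+5,-4>, <-2,-3>, <+0,-5>, <-5,+3>, <+5,-4>, <-2,-3> — a repeating cycle of length 4.
step 9: apply <+0,-5> → <6,-26>
step 10: apply <-5,+3> → <1,-23>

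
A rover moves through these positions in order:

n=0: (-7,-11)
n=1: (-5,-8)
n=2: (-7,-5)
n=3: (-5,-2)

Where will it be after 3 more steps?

The first coordinate repeats the cycle [-7, -5] with period 2; step 6 mod 2 = 0, giving -7.
The second coordinate changes by +3 each step, so at step 6 it is -11 + 6·(3) = 7.

(-7,7)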